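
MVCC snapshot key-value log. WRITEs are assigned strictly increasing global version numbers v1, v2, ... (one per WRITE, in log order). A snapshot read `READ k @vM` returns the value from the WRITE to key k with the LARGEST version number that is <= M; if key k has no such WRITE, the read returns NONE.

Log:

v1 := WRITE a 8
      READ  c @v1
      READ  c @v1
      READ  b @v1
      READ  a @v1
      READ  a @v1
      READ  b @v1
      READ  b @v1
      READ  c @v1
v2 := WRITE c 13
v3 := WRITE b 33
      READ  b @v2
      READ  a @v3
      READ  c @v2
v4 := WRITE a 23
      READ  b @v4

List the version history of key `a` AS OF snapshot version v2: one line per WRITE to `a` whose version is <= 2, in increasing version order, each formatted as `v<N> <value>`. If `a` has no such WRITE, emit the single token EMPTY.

Answer: v1 8

Derivation:
Scan writes for key=a with version <= 2:
  v1 WRITE a 8 -> keep
  v2 WRITE c 13 -> skip
  v3 WRITE b 33 -> skip
  v4 WRITE a 23 -> drop (> snap)
Collected: [(1, 8)]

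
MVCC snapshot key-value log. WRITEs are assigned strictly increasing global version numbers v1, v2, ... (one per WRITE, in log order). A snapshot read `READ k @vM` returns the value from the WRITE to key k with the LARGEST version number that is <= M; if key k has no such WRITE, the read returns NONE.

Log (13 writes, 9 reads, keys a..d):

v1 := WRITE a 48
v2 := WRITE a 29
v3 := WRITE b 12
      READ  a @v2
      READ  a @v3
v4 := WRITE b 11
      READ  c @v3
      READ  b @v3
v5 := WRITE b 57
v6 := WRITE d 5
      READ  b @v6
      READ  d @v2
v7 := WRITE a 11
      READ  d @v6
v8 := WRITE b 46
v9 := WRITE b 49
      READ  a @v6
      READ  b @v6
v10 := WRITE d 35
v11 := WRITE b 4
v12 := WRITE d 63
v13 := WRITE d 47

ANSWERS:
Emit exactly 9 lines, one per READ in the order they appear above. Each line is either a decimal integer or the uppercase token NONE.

v1: WRITE a=48  (a history now [(1, 48)])
v2: WRITE a=29  (a history now [(1, 48), (2, 29)])
v3: WRITE b=12  (b history now [(3, 12)])
READ a @v2: history=[(1, 48), (2, 29)] -> pick v2 -> 29
READ a @v3: history=[(1, 48), (2, 29)] -> pick v2 -> 29
v4: WRITE b=11  (b history now [(3, 12), (4, 11)])
READ c @v3: history=[] -> no version <= 3 -> NONE
READ b @v3: history=[(3, 12), (4, 11)] -> pick v3 -> 12
v5: WRITE b=57  (b history now [(3, 12), (4, 11), (5, 57)])
v6: WRITE d=5  (d history now [(6, 5)])
READ b @v6: history=[(3, 12), (4, 11), (5, 57)] -> pick v5 -> 57
READ d @v2: history=[(6, 5)] -> no version <= 2 -> NONE
v7: WRITE a=11  (a history now [(1, 48), (2, 29), (7, 11)])
READ d @v6: history=[(6, 5)] -> pick v6 -> 5
v8: WRITE b=46  (b history now [(3, 12), (4, 11), (5, 57), (8, 46)])
v9: WRITE b=49  (b history now [(3, 12), (4, 11), (5, 57), (8, 46), (9, 49)])
READ a @v6: history=[(1, 48), (2, 29), (7, 11)] -> pick v2 -> 29
READ b @v6: history=[(3, 12), (4, 11), (5, 57), (8, 46), (9, 49)] -> pick v5 -> 57
v10: WRITE d=35  (d history now [(6, 5), (10, 35)])
v11: WRITE b=4  (b history now [(3, 12), (4, 11), (5, 57), (8, 46), (9, 49), (11, 4)])
v12: WRITE d=63  (d history now [(6, 5), (10, 35), (12, 63)])
v13: WRITE d=47  (d history now [(6, 5), (10, 35), (12, 63), (13, 47)])

Answer: 29
29
NONE
12
57
NONE
5
29
57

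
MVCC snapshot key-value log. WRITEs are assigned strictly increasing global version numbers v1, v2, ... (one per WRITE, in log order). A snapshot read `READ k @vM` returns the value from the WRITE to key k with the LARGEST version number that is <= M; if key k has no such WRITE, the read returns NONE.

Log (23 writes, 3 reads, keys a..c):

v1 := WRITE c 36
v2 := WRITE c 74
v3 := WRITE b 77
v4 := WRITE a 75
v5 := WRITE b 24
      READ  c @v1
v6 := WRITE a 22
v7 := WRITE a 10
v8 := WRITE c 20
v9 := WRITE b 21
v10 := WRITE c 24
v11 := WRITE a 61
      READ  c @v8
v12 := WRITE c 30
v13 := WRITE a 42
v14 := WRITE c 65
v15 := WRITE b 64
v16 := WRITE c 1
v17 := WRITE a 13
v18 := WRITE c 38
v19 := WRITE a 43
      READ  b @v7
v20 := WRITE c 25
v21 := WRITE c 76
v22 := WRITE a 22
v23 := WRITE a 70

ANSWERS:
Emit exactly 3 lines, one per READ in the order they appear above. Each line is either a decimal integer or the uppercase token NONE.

v1: WRITE c=36  (c history now [(1, 36)])
v2: WRITE c=74  (c history now [(1, 36), (2, 74)])
v3: WRITE b=77  (b history now [(3, 77)])
v4: WRITE a=75  (a history now [(4, 75)])
v5: WRITE b=24  (b history now [(3, 77), (5, 24)])
READ c @v1: history=[(1, 36), (2, 74)] -> pick v1 -> 36
v6: WRITE a=22  (a history now [(4, 75), (6, 22)])
v7: WRITE a=10  (a history now [(4, 75), (6, 22), (7, 10)])
v8: WRITE c=20  (c history now [(1, 36), (2, 74), (8, 20)])
v9: WRITE b=21  (b history now [(3, 77), (5, 24), (9, 21)])
v10: WRITE c=24  (c history now [(1, 36), (2, 74), (8, 20), (10, 24)])
v11: WRITE a=61  (a history now [(4, 75), (6, 22), (7, 10), (11, 61)])
READ c @v8: history=[(1, 36), (2, 74), (8, 20), (10, 24)] -> pick v8 -> 20
v12: WRITE c=30  (c history now [(1, 36), (2, 74), (8, 20), (10, 24), (12, 30)])
v13: WRITE a=42  (a history now [(4, 75), (6, 22), (7, 10), (11, 61), (13, 42)])
v14: WRITE c=65  (c history now [(1, 36), (2, 74), (8, 20), (10, 24), (12, 30), (14, 65)])
v15: WRITE b=64  (b history now [(3, 77), (5, 24), (9, 21), (15, 64)])
v16: WRITE c=1  (c history now [(1, 36), (2, 74), (8, 20), (10, 24), (12, 30), (14, 65), (16, 1)])
v17: WRITE a=13  (a history now [(4, 75), (6, 22), (7, 10), (11, 61), (13, 42), (17, 13)])
v18: WRITE c=38  (c history now [(1, 36), (2, 74), (8, 20), (10, 24), (12, 30), (14, 65), (16, 1), (18, 38)])
v19: WRITE a=43  (a history now [(4, 75), (6, 22), (7, 10), (11, 61), (13, 42), (17, 13), (19, 43)])
READ b @v7: history=[(3, 77), (5, 24), (9, 21), (15, 64)] -> pick v5 -> 24
v20: WRITE c=25  (c history now [(1, 36), (2, 74), (8, 20), (10, 24), (12, 30), (14, 65), (16, 1), (18, 38), (20, 25)])
v21: WRITE c=76  (c history now [(1, 36), (2, 74), (8, 20), (10, 24), (12, 30), (14, 65), (16, 1), (18, 38), (20, 25), (21, 76)])
v22: WRITE a=22  (a history now [(4, 75), (6, 22), (7, 10), (11, 61), (13, 42), (17, 13), (19, 43), (22, 22)])
v23: WRITE a=70  (a history now [(4, 75), (6, 22), (7, 10), (11, 61), (13, 42), (17, 13), (19, 43), (22, 22), (23, 70)])

Answer: 36
20
24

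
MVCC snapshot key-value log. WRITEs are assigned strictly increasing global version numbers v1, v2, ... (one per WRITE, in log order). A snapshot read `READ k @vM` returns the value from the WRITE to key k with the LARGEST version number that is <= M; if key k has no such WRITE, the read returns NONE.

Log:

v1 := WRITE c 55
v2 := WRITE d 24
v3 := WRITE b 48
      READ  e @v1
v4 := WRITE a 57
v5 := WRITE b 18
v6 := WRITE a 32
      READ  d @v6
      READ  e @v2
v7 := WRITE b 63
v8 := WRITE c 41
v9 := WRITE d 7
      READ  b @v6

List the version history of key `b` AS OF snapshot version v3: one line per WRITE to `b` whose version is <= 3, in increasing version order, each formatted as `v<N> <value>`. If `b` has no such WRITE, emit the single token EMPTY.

Answer: v3 48

Derivation:
Scan writes for key=b with version <= 3:
  v1 WRITE c 55 -> skip
  v2 WRITE d 24 -> skip
  v3 WRITE b 48 -> keep
  v4 WRITE a 57 -> skip
  v5 WRITE b 18 -> drop (> snap)
  v6 WRITE a 32 -> skip
  v7 WRITE b 63 -> drop (> snap)
  v8 WRITE c 41 -> skip
  v9 WRITE d 7 -> skip
Collected: [(3, 48)]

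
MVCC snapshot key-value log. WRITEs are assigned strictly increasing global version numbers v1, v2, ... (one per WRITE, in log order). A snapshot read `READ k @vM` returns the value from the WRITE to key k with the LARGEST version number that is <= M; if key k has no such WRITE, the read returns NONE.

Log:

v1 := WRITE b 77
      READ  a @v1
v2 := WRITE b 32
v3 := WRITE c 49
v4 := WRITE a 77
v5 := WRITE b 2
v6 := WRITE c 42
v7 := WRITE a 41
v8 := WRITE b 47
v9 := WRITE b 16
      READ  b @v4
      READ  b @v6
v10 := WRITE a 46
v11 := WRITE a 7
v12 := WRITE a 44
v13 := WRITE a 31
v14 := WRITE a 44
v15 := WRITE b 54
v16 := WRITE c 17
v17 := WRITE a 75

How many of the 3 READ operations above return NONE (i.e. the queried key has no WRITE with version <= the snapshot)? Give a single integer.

Answer: 1

Derivation:
v1: WRITE b=77  (b history now [(1, 77)])
READ a @v1: history=[] -> no version <= 1 -> NONE
v2: WRITE b=32  (b history now [(1, 77), (2, 32)])
v3: WRITE c=49  (c history now [(3, 49)])
v4: WRITE a=77  (a history now [(4, 77)])
v5: WRITE b=2  (b history now [(1, 77), (2, 32), (5, 2)])
v6: WRITE c=42  (c history now [(3, 49), (6, 42)])
v7: WRITE a=41  (a history now [(4, 77), (7, 41)])
v8: WRITE b=47  (b history now [(1, 77), (2, 32), (5, 2), (8, 47)])
v9: WRITE b=16  (b history now [(1, 77), (2, 32), (5, 2), (8, 47), (9, 16)])
READ b @v4: history=[(1, 77), (2, 32), (5, 2), (8, 47), (9, 16)] -> pick v2 -> 32
READ b @v6: history=[(1, 77), (2, 32), (5, 2), (8, 47), (9, 16)] -> pick v5 -> 2
v10: WRITE a=46  (a history now [(4, 77), (7, 41), (10, 46)])
v11: WRITE a=7  (a history now [(4, 77), (7, 41), (10, 46), (11, 7)])
v12: WRITE a=44  (a history now [(4, 77), (7, 41), (10, 46), (11, 7), (12, 44)])
v13: WRITE a=31  (a history now [(4, 77), (7, 41), (10, 46), (11, 7), (12, 44), (13, 31)])
v14: WRITE a=44  (a history now [(4, 77), (7, 41), (10, 46), (11, 7), (12, 44), (13, 31), (14, 44)])
v15: WRITE b=54  (b history now [(1, 77), (2, 32), (5, 2), (8, 47), (9, 16), (15, 54)])
v16: WRITE c=17  (c history now [(3, 49), (6, 42), (16, 17)])
v17: WRITE a=75  (a history now [(4, 77), (7, 41), (10, 46), (11, 7), (12, 44), (13, 31), (14, 44), (17, 75)])
Read results in order: ['NONE', '32', '2']
NONE count = 1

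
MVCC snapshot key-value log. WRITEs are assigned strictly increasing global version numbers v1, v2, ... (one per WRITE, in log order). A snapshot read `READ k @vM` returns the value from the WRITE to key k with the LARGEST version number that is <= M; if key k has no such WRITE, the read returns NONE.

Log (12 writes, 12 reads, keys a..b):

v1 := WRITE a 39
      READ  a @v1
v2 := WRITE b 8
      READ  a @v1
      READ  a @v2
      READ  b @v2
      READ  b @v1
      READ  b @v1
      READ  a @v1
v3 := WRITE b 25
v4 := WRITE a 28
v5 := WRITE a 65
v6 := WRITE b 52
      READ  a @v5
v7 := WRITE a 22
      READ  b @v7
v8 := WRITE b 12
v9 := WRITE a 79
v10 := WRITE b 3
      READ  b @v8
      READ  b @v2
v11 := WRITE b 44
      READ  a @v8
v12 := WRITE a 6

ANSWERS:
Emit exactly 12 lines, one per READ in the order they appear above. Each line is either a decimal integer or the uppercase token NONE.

v1: WRITE a=39  (a history now [(1, 39)])
READ a @v1: history=[(1, 39)] -> pick v1 -> 39
v2: WRITE b=8  (b history now [(2, 8)])
READ a @v1: history=[(1, 39)] -> pick v1 -> 39
READ a @v2: history=[(1, 39)] -> pick v1 -> 39
READ b @v2: history=[(2, 8)] -> pick v2 -> 8
READ b @v1: history=[(2, 8)] -> no version <= 1 -> NONE
READ b @v1: history=[(2, 8)] -> no version <= 1 -> NONE
READ a @v1: history=[(1, 39)] -> pick v1 -> 39
v3: WRITE b=25  (b history now [(2, 8), (3, 25)])
v4: WRITE a=28  (a history now [(1, 39), (4, 28)])
v5: WRITE a=65  (a history now [(1, 39), (4, 28), (5, 65)])
v6: WRITE b=52  (b history now [(2, 8), (3, 25), (6, 52)])
READ a @v5: history=[(1, 39), (4, 28), (5, 65)] -> pick v5 -> 65
v7: WRITE a=22  (a history now [(1, 39), (4, 28), (5, 65), (7, 22)])
READ b @v7: history=[(2, 8), (3, 25), (6, 52)] -> pick v6 -> 52
v8: WRITE b=12  (b history now [(2, 8), (3, 25), (6, 52), (8, 12)])
v9: WRITE a=79  (a history now [(1, 39), (4, 28), (5, 65), (7, 22), (9, 79)])
v10: WRITE b=3  (b history now [(2, 8), (3, 25), (6, 52), (8, 12), (10, 3)])
READ b @v8: history=[(2, 8), (3, 25), (6, 52), (8, 12), (10, 3)] -> pick v8 -> 12
READ b @v2: history=[(2, 8), (3, 25), (6, 52), (8, 12), (10, 3)] -> pick v2 -> 8
v11: WRITE b=44  (b history now [(2, 8), (3, 25), (6, 52), (8, 12), (10, 3), (11, 44)])
READ a @v8: history=[(1, 39), (4, 28), (5, 65), (7, 22), (9, 79)] -> pick v7 -> 22
v12: WRITE a=6  (a history now [(1, 39), (4, 28), (5, 65), (7, 22), (9, 79), (12, 6)])

Answer: 39
39
39
8
NONE
NONE
39
65
52
12
8
22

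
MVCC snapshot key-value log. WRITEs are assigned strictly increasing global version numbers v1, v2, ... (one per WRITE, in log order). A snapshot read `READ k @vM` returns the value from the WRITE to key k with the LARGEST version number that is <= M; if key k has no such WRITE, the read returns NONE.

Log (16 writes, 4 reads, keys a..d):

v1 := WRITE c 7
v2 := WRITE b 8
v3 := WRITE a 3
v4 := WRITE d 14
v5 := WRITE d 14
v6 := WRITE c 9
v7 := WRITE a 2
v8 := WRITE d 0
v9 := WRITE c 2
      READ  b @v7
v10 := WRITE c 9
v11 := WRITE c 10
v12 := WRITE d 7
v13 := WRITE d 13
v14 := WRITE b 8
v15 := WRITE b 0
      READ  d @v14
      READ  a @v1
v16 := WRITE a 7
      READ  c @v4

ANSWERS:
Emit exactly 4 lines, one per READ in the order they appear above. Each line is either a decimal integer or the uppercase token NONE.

v1: WRITE c=7  (c history now [(1, 7)])
v2: WRITE b=8  (b history now [(2, 8)])
v3: WRITE a=3  (a history now [(3, 3)])
v4: WRITE d=14  (d history now [(4, 14)])
v5: WRITE d=14  (d history now [(4, 14), (5, 14)])
v6: WRITE c=9  (c history now [(1, 7), (6, 9)])
v7: WRITE a=2  (a history now [(3, 3), (7, 2)])
v8: WRITE d=0  (d history now [(4, 14), (5, 14), (8, 0)])
v9: WRITE c=2  (c history now [(1, 7), (6, 9), (9, 2)])
READ b @v7: history=[(2, 8)] -> pick v2 -> 8
v10: WRITE c=9  (c history now [(1, 7), (6, 9), (9, 2), (10, 9)])
v11: WRITE c=10  (c history now [(1, 7), (6, 9), (9, 2), (10, 9), (11, 10)])
v12: WRITE d=7  (d history now [(4, 14), (5, 14), (8, 0), (12, 7)])
v13: WRITE d=13  (d history now [(4, 14), (5, 14), (8, 0), (12, 7), (13, 13)])
v14: WRITE b=8  (b history now [(2, 8), (14, 8)])
v15: WRITE b=0  (b history now [(2, 8), (14, 8), (15, 0)])
READ d @v14: history=[(4, 14), (5, 14), (8, 0), (12, 7), (13, 13)] -> pick v13 -> 13
READ a @v1: history=[(3, 3), (7, 2)] -> no version <= 1 -> NONE
v16: WRITE a=7  (a history now [(3, 3), (7, 2), (16, 7)])
READ c @v4: history=[(1, 7), (6, 9), (9, 2), (10, 9), (11, 10)] -> pick v1 -> 7

Answer: 8
13
NONE
7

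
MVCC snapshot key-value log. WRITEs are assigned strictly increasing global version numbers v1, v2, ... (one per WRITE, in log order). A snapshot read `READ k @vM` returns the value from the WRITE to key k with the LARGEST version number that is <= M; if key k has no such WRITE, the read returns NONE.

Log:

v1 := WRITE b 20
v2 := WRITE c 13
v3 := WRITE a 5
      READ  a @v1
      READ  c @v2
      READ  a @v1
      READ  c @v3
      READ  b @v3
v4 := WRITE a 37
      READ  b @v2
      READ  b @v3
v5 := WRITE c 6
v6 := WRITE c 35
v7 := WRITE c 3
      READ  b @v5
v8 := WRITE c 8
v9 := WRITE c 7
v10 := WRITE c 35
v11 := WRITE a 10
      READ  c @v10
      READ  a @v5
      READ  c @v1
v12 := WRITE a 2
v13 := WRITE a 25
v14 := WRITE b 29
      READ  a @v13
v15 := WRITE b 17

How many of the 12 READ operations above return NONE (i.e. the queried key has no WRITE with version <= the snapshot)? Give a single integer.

Answer: 3

Derivation:
v1: WRITE b=20  (b history now [(1, 20)])
v2: WRITE c=13  (c history now [(2, 13)])
v3: WRITE a=5  (a history now [(3, 5)])
READ a @v1: history=[(3, 5)] -> no version <= 1 -> NONE
READ c @v2: history=[(2, 13)] -> pick v2 -> 13
READ a @v1: history=[(3, 5)] -> no version <= 1 -> NONE
READ c @v3: history=[(2, 13)] -> pick v2 -> 13
READ b @v3: history=[(1, 20)] -> pick v1 -> 20
v4: WRITE a=37  (a history now [(3, 5), (4, 37)])
READ b @v2: history=[(1, 20)] -> pick v1 -> 20
READ b @v3: history=[(1, 20)] -> pick v1 -> 20
v5: WRITE c=6  (c history now [(2, 13), (5, 6)])
v6: WRITE c=35  (c history now [(2, 13), (5, 6), (6, 35)])
v7: WRITE c=3  (c history now [(2, 13), (5, 6), (6, 35), (7, 3)])
READ b @v5: history=[(1, 20)] -> pick v1 -> 20
v8: WRITE c=8  (c history now [(2, 13), (5, 6), (6, 35), (7, 3), (8, 8)])
v9: WRITE c=7  (c history now [(2, 13), (5, 6), (6, 35), (7, 3), (8, 8), (9, 7)])
v10: WRITE c=35  (c history now [(2, 13), (5, 6), (6, 35), (7, 3), (8, 8), (9, 7), (10, 35)])
v11: WRITE a=10  (a history now [(3, 5), (4, 37), (11, 10)])
READ c @v10: history=[(2, 13), (5, 6), (6, 35), (7, 3), (8, 8), (9, 7), (10, 35)] -> pick v10 -> 35
READ a @v5: history=[(3, 5), (4, 37), (11, 10)] -> pick v4 -> 37
READ c @v1: history=[(2, 13), (5, 6), (6, 35), (7, 3), (8, 8), (9, 7), (10, 35)] -> no version <= 1 -> NONE
v12: WRITE a=2  (a history now [(3, 5), (4, 37), (11, 10), (12, 2)])
v13: WRITE a=25  (a history now [(3, 5), (4, 37), (11, 10), (12, 2), (13, 25)])
v14: WRITE b=29  (b history now [(1, 20), (14, 29)])
READ a @v13: history=[(3, 5), (4, 37), (11, 10), (12, 2), (13, 25)] -> pick v13 -> 25
v15: WRITE b=17  (b history now [(1, 20), (14, 29), (15, 17)])
Read results in order: ['NONE', '13', 'NONE', '13', '20', '20', '20', '20', '35', '37', 'NONE', '25']
NONE count = 3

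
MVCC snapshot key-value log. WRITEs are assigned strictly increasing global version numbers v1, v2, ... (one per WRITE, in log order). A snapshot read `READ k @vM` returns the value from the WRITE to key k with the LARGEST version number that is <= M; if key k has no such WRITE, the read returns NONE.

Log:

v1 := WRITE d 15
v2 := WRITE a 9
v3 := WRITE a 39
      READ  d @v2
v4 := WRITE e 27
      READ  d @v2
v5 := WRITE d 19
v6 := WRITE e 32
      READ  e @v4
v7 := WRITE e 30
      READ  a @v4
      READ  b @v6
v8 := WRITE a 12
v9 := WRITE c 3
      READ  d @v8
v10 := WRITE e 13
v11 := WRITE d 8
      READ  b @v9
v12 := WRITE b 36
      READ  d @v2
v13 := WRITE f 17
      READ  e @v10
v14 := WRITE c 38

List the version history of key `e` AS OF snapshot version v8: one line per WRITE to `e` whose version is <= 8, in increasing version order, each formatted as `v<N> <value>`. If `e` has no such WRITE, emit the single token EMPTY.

Scan writes for key=e with version <= 8:
  v1 WRITE d 15 -> skip
  v2 WRITE a 9 -> skip
  v3 WRITE a 39 -> skip
  v4 WRITE e 27 -> keep
  v5 WRITE d 19 -> skip
  v6 WRITE e 32 -> keep
  v7 WRITE e 30 -> keep
  v8 WRITE a 12 -> skip
  v9 WRITE c 3 -> skip
  v10 WRITE e 13 -> drop (> snap)
  v11 WRITE d 8 -> skip
  v12 WRITE b 36 -> skip
  v13 WRITE f 17 -> skip
  v14 WRITE c 38 -> skip
Collected: [(4, 27), (6, 32), (7, 30)]

Answer: v4 27
v6 32
v7 30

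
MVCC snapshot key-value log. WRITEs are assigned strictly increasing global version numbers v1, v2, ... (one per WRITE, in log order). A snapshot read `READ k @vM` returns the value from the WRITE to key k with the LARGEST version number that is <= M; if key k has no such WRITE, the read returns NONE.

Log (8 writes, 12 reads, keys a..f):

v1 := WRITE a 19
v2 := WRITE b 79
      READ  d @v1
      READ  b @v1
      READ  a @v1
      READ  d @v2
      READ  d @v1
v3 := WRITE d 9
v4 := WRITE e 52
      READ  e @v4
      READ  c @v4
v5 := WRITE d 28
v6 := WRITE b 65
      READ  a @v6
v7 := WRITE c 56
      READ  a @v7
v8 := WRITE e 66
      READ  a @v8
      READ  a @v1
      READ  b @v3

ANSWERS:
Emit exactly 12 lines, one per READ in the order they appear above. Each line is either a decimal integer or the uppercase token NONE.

v1: WRITE a=19  (a history now [(1, 19)])
v2: WRITE b=79  (b history now [(2, 79)])
READ d @v1: history=[] -> no version <= 1 -> NONE
READ b @v1: history=[(2, 79)] -> no version <= 1 -> NONE
READ a @v1: history=[(1, 19)] -> pick v1 -> 19
READ d @v2: history=[] -> no version <= 2 -> NONE
READ d @v1: history=[] -> no version <= 1 -> NONE
v3: WRITE d=9  (d history now [(3, 9)])
v4: WRITE e=52  (e history now [(4, 52)])
READ e @v4: history=[(4, 52)] -> pick v4 -> 52
READ c @v4: history=[] -> no version <= 4 -> NONE
v5: WRITE d=28  (d history now [(3, 9), (5, 28)])
v6: WRITE b=65  (b history now [(2, 79), (6, 65)])
READ a @v6: history=[(1, 19)] -> pick v1 -> 19
v7: WRITE c=56  (c history now [(7, 56)])
READ a @v7: history=[(1, 19)] -> pick v1 -> 19
v8: WRITE e=66  (e history now [(4, 52), (8, 66)])
READ a @v8: history=[(1, 19)] -> pick v1 -> 19
READ a @v1: history=[(1, 19)] -> pick v1 -> 19
READ b @v3: history=[(2, 79), (6, 65)] -> pick v2 -> 79

Answer: NONE
NONE
19
NONE
NONE
52
NONE
19
19
19
19
79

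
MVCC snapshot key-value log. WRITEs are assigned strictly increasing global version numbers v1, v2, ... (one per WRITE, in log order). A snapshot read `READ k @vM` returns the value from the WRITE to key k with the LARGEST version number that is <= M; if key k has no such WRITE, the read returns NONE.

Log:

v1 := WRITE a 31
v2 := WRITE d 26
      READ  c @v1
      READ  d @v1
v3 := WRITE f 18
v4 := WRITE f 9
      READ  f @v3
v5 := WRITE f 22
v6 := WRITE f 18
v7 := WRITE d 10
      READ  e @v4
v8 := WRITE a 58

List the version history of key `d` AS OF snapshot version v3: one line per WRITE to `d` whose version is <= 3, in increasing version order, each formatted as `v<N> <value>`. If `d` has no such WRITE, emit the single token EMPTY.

Answer: v2 26

Derivation:
Scan writes for key=d with version <= 3:
  v1 WRITE a 31 -> skip
  v2 WRITE d 26 -> keep
  v3 WRITE f 18 -> skip
  v4 WRITE f 9 -> skip
  v5 WRITE f 22 -> skip
  v6 WRITE f 18 -> skip
  v7 WRITE d 10 -> drop (> snap)
  v8 WRITE a 58 -> skip
Collected: [(2, 26)]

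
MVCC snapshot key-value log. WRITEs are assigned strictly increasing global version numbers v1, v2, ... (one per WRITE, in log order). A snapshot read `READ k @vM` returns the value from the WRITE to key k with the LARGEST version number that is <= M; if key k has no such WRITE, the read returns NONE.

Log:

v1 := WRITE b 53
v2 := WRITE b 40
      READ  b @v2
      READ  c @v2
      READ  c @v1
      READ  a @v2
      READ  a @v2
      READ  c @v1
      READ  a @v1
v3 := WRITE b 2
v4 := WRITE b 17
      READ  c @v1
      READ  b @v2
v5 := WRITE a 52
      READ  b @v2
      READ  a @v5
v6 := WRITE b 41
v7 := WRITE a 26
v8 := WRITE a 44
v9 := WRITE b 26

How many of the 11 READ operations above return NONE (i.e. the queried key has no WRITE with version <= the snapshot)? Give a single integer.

v1: WRITE b=53  (b history now [(1, 53)])
v2: WRITE b=40  (b history now [(1, 53), (2, 40)])
READ b @v2: history=[(1, 53), (2, 40)] -> pick v2 -> 40
READ c @v2: history=[] -> no version <= 2 -> NONE
READ c @v1: history=[] -> no version <= 1 -> NONE
READ a @v2: history=[] -> no version <= 2 -> NONE
READ a @v2: history=[] -> no version <= 2 -> NONE
READ c @v1: history=[] -> no version <= 1 -> NONE
READ a @v1: history=[] -> no version <= 1 -> NONE
v3: WRITE b=2  (b history now [(1, 53), (2, 40), (3, 2)])
v4: WRITE b=17  (b history now [(1, 53), (2, 40), (3, 2), (4, 17)])
READ c @v1: history=[] -> no version <= 1 -> NONE
READ b @v2: history=[(1, 53), (2, 40), (3, 2), (4, 17)] -> pick v2 -> 40
v5: WRITE a=52  (a history now [(5, 52)])
READ b @v2: history=[(1, 53), (2, 40), (3, 2), (4, 17)] -> pick v2 -> 40
READ a @v5: history=[(5, 52)] -> pick v5 -> 52
v6: WRITE b=41  (b history now [(1, 53), (2, 40), (3, 2), (4, 17), (6, 41)])
v7: WRITE a=26  (a history now [(5, 52), (7, 26)])
v8: WRITE a=44  (a history now [(5, 52), (7, 26), (8, 44)])
v9: WRITE b=26  (b history now [(1, 53), (2, 40), (3, 2), (4, 17), (6, 41), (9, 26)])
Read results in order: ['40', 'NONE', 'NONE', 'NONE', 'NONE', 'NONE', 'NONE', 'NONE', '40', '40', '52']
NONE count = 7

Answer: 7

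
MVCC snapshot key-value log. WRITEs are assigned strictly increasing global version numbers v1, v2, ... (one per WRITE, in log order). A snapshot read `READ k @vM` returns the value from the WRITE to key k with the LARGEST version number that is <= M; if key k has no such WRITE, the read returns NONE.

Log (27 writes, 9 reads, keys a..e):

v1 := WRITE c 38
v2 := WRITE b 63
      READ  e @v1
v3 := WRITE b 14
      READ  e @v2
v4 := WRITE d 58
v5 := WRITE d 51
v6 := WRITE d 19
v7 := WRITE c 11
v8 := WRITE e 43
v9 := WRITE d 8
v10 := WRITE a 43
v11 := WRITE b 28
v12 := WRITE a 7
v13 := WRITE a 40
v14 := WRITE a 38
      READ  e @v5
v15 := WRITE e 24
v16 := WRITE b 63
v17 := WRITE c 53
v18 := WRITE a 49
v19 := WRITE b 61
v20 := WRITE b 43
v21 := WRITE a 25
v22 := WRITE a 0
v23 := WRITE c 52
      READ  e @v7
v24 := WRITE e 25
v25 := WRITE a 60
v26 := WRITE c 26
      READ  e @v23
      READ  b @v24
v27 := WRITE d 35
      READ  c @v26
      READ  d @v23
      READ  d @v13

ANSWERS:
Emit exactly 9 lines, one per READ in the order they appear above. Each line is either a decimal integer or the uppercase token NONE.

Answer: NONE
NONE
NONE
NONE
24
43
26
8
8

Derivation:
v1: WRITE c=38  (c history now [(1, 38)])
v2: WRITE b=63  (b history now [(2, 63)])
READ e @v1: history=[] -> no version <= 1 -> NONE
v3: WRITE b=14  (b history now [(2, 63), (3, 14)])
READ e @v2: history=[] -> no version <= 2 -> NONE
v4: WRITE d=58  (d history now [(4, 58)])
v5: WRITE d=51  (d history now [(4, 58), (5, 51)])
v6: WRITE d=19  (d history now [(4, 58), (5, 51), (6, 19)])
v7: WRITE c=11  (c history now [(1, 38), (7, 11)])
v8: WRITE e=43  (e history now [(8, 43)])
v9: WRITE d=8  (d history now [(4, 58), (5, 51), (6, 19), (9, 8)])
v10: WRITE a=43  (a history now [(10, 43)])
v11: WRITE b=28  (b history now [(2, 63), (3, 14), (11, 28)])
v12: WRITE a=7  (a history now [(10, 43), (12, 7)])
v13: WRITE a=40  (a history now [(10, 43), (12, 7), (13, 40)])
v14: WRITE a=38  (a history now [(10, 43), (12, 7), (13, 40), (14, 38)])
READ e @v5: history=[(8, 43)] -> no version <= 5 -> NONE
v15: WRITE e=24  (e history now [(8, 43), (15, 24)])
v16: WRITE b=63  (b history now [(2, 63), (3, 14), (11, 28), (16, 63)])
v17: WRITE c=53  (c history now [(1, 38), (7, 11), (17, 53)])
v18: WRITE a=49  (a history now [(10, 43), (12, 7), (13, 40), (14, 38), (18, 49)])
v19: WRITE b=61  (b history now [(2, 63), (3, 14), (11, 28), (16, 63), (19, 61)])
v20: WRITE b=43  (b history now [(2, 63), (3, 14), (11, 28), (16, 63), (19, 61), (20, 43)])
v21: WRITE a=25  (a history now [(10, 43), (12, 7), (13, 40), (14, 38), (18, 49), (21, 25)])
v22: WRITE a=0  (a history now [(10, 43), (12, 7), (13, 40), (14, 38), (18, 49), (21, 25), (22, 0)])
v23: WRITE c=52  (c history now [(1, 38), (7, 11), (17, 53), (23, 52)])
READ e @v7: history=[(8, 43), (15, 24)] -> no version <= 7 -> NONE
v24: WRITE e=25  (e history now [(8, 43), (15, 24), (24, 25)])
v25: WRITE a=60  (a history now [(10, 43), (12, 7), (13, 40), (14, 38), (18, 49), (21, 25), (22, 0), (25, 60)])
v26: WRITE c=26  (c history now [(1, 38), (7, 11), (17, 53), (23, 52), (26, 26)])
READ e @v23: history=[(8, 43), (15, 24), (24, 25)] -> pick v15 -> 24
READ b @v24: history=[(2, 63), (3, 14), (11, 28), (16, 63), (19, 61), (20, 43)] -> pick v20 -> 43
v27: WRITE d=35  (d history now [(4, 58), (5, 51), (6, 19), (9, 8), (27, 35)])
READ c @v26: history=[(1, 38), (7, 11), (17, 53), (23, 52), (26, 26)] -> pick v26 -> 26
READ d @v23: history=[(4, 58), (5, 51), (6, 19), (9, 8), (27, 35)] -> pick v9 -> 8
READ d @v13: history=[(4, 58), (5, 51), (6, 19), (9, 8), (27, 35)] -> pick v9 -> 8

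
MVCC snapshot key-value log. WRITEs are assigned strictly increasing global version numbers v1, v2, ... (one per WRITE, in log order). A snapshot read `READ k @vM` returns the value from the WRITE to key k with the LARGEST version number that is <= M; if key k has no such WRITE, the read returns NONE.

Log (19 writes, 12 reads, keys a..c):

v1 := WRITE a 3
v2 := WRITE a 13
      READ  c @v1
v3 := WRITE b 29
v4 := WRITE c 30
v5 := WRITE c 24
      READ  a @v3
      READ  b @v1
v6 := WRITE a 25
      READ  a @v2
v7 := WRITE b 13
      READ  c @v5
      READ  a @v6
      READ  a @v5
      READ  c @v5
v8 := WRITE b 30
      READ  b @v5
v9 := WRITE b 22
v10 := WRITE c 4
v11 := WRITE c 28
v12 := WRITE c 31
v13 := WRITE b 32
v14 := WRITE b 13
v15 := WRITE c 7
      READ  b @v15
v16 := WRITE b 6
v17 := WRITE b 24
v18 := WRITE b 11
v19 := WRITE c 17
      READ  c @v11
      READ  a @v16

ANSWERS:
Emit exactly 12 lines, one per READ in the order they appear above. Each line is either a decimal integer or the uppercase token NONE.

Answer: NONE
13
NONE
13
24
25
13
24
29
13
28
25

Derivation:
v1: WRITE a=3  (a history now [(1, 3)])
v2: WRITE a=13  (a history now [(1, 3), (2, 13)])
READ c @v1: history=[] -> no version <= 1 -> NONE
v3: WRITE b=29  (b history now [(3, 29)])
v4: WRITE c=30  (c history now [(4, 30)])
v5: WRITE c=24  (c history now [(4, 30), (5, 24)])
READ a @v3: history=[(1, 3), (2, 13)] -> pick v2 -> 13
READ b @v1: history=[(3, 29)] -> no version <= 1 -> NONE
v6: WRITE a=25  (a history now [(1, 3), (2, 13), (6, 25)])
READ a @v2: history=[(1, 3), (2, 13), (6, 25)] -> pick v2 -> 13
v7: WRITE b=13  (b history now [(3, 29), (7, 13)])
READ c @v5: history=[(4, 30), (5, 24)] -> pick v5 -> 24
READ a @v6: history=[(1, 3), (2, 13), (6, 25)] -> pick v6 -> 25
READ a @v5: history=[(1, 3), (2, 13), (6, 25)] -> pick v2 -> 13
READ c @v5: history=[(4, 30), (5, 24)] -> pick v5 -> 24
v8: WRITE b=30  (b history now [(3, 29), (7, 13), (8, 30)])
READ b @v5: history=[(3, 29), (7, 13), (8, 30)] -> pick v3 -> 29
v9: WRITE b=22  (b history now [(3, 29), (7, 13), (8, 30), (9, 22)])
v10: WRITE c=4  (c history now [(4, 30), (5, 24), (10, 4)])
v11: WRITE c=28  (c history now [(4, 30), (5, 24), (10, 4), (11, 28)])
v12: WRITE c=31  (c history now [(4, 30), (5, 24), (10, 4), (11, 28), (12, 31)])
v13: WRITE b=32  (b history now [(3, 29), (7, 13), (8, 30), (9, 22), (13, 32)])
v14: WRITE b=13  (b history now [(3, 29), (7, 13), (8, 30), (9, 22), (13, 32), (14, 13)])
v15: WRITE c=7  (c history now [(4, 30), (5, 24), (10, 4), (11, 28), (12, 31), (15, 7)])
READ b @v15: history=[(3, 29), (7, 13), (8, 30), (9, 22), (13, 32), (14, 13)] -> pick v14 -> 13
v16: WRITE b=6  (b history now [(3, 29), (7, 13), (8, 30), (9, 22), (13, 32), (14, 13), (16, 6)])
v17: WRITE b=24  (b history now [(3, 29), (7, 13), (8, 30), (9, 22), (13, 32), (14, 13), (16, 6), (17, 24)])
v18: WRITE b=11  (b history now [(3, 29), (7, 13), (8, 30), (9, 22), (13, 32), (14, 13), (16, 6), (17, 24), (18, 11)])
v19: WRITE c=17  (c history now [(4, 30), (5, 24), (10, 4), (11, 28), (12, 31), (15, 7), (19, 17)])
READ c @v11: history=[(4, 30), (5, 24), (10, 4), (11, 28), (12, 31), (15, 7), (19, 17)] -> pick v11 -> 28
READ a @v16: history=[(1, 3), (2, 13), (6, 25)] -> pick v6 -> 25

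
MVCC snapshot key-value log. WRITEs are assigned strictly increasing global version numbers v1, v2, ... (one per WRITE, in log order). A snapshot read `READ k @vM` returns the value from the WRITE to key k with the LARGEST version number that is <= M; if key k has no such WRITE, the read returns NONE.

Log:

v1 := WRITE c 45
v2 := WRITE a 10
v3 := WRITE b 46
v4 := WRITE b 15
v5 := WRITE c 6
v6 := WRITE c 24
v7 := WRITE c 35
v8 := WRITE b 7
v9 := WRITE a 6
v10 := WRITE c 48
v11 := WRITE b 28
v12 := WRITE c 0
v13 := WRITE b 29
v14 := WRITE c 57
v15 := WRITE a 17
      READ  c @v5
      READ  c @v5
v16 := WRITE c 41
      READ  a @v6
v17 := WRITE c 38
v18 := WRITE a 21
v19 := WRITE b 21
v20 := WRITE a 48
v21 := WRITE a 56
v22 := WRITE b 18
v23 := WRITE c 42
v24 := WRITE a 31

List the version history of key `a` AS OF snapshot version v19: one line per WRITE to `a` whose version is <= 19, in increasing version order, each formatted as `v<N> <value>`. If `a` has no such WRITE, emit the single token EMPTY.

Answer: v2 10
v9 6
v15 17
v18 21

Derivation:
Scan writes for key=a with version <= 19:
  v1 WRITE c 45 -> skip
  v2 WRITE a 10 -> keep
  v3 WRITE b 46 -> skip
  v4 WRITE b 15 -> skip
  v5 WRITE c 6 -> skip
  v6 WRITE c 24 -> skip
  v7 WRITE c 35 -> skip
  v8 WRITE b 7 -> skip
  v9 WRITE a 6 -> keep
  v10 WRITE c 48 -> skip
  v11 WRITE b 28 -> skip
  v12 WRITE c 0 -> skip
  v13 WRITE b 29 -> skip
  v14 WRITE c 57 -> skip
  v15 WRITE a 17 -> keep
  v16 WRITE c 41 -> skip
  v17 WRITE c 38 -> skip
  v18 WRITE a 21 -> keep
  v19 WRITE b 21 -> skip
  v20 WRITE a 48 -> drop (> snap)
  v21 WRITE a 56 -> drop (> snap)
  v22 WRITE b 18 -> skip
  v23 WRITE c 42 -> skip
  v24 WRITE a 31 -> drop (> snap)
Collected: [(2, 10), (9, 6), (15, 17), (18, 21)]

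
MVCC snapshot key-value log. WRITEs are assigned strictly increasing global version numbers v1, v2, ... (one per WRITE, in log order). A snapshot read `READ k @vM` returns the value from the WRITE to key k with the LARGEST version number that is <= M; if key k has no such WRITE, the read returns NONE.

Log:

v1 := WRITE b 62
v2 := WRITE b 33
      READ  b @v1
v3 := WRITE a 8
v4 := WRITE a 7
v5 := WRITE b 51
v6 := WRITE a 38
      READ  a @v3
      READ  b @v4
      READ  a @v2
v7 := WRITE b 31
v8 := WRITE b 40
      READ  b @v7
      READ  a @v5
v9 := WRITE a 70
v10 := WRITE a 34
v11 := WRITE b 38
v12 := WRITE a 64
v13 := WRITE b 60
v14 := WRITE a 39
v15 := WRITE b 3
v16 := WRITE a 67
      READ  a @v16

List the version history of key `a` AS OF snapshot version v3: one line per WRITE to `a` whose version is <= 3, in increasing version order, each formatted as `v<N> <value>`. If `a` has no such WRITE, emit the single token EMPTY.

Scan writes for key=a with version <= 3:
  v1 WRITE b 62 -> skip
  v2 WRITE b 33 -> skip
  v3 WRITE a 8 -> keep
  v4 WRITE a 7 -> drop (> snap)
  v5 WRITE b 51 -> skip
  v6 WRITE a 38 -> drop (> snap)
  v7 WRITE b 31 -> skip
  v8 WRITE b 40 -> skip
  v9 WRITE a 70 -> drop (> snap)
  v10 WRITE a 34 -> drop (> snap)
  v11 WRITE b 38 -> skip
  v12 WRITE a 64 -> drop (> snap)
  v13 WRITE b 60 -> skip
  v14 WRITE a 39 -> drop (> snap)
  v15 WRITE b 3 -> skip
  v16 WRITE a 67 -> drop (> snap)
Collected: [(3, 8)]

Answer: v3 8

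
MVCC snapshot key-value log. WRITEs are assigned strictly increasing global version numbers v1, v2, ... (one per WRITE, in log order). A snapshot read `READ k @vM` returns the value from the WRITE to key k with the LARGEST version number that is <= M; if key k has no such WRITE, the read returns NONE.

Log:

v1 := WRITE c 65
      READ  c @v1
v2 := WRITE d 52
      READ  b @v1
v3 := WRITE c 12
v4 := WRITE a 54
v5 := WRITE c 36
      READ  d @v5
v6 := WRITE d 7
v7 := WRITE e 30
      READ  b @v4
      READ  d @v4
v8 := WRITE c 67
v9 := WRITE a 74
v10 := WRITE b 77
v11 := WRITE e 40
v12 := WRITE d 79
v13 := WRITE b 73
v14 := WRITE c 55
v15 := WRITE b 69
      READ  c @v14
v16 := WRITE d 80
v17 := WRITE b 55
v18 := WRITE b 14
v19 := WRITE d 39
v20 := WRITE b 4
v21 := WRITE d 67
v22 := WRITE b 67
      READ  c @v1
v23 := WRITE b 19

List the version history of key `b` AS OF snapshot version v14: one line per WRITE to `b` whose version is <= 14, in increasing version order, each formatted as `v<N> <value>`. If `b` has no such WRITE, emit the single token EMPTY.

Scan writes for key=b with version <= 14:
  v1 WRITE c 65 -> skip
  v2 WRITE d 52 -> skip
  v3 WRITE c 12 -> skip
  v4 WRITE a 54 -> skip
  v5 WRITE c 36 -> skip
  v6 WRITE d 7 -> skip
  v7 WRITE e 30 -> skip
  v8 WRITE c 67 -> skip
  v9 WRITE a 74 -> skip
  v10 WRITE b 77 -> keep
  v11 WRITE e 40 -> skip
  v12 WRITE d 79 -> skip
  v13 WRITE b 73 -> keep
  v14 WRITE c 55 -> skip
  v15 WRITE b 69 -> drop (> snap)
  v16 WRITE d 80 -> skip
  v17 WRITE b 55 -> drop (> snap)
  v18 WRITE b 14 -> drop (> snap)
  v19 WRITE d 39 -> skip
  v20 WRITE b 4 -> drop (> snap)
  v21 WRITE d 67 -> skip
  v22 WRITE b 67 -> drop (> snap)
  v23 WRITE b 19 -> drop (> snap)
Collected: [(10, 77), (13, 73)]

Answer: v10 77
v13 73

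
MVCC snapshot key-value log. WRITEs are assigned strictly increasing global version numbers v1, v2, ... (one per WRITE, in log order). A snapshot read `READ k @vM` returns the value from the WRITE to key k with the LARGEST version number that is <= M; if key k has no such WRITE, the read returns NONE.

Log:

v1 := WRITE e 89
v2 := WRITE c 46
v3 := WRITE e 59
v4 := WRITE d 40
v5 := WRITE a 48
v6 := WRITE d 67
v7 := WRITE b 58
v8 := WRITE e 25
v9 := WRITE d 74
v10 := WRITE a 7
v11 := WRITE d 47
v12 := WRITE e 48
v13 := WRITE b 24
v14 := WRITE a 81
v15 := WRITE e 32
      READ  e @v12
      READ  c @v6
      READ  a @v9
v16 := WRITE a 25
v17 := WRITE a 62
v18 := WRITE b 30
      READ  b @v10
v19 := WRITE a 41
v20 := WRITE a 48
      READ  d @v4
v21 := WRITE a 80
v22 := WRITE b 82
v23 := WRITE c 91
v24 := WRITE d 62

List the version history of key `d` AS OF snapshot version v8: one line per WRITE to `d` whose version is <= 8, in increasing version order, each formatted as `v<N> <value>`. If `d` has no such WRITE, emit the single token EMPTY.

Answer: v4 40
v6 67

Derivation:
Scan writes for key=d with version <= 8:
  v1 WRITE e 89 -> skip
  v2 WRITE c 46 -> skip
  v3 WRITE e 59 -> skip
  v4 WRITE d 40 -> keep
  v5 WRITE a 48 -> skip
  v6 WRITE d 67 -> keep
  v7 WRITE b 58 -> skip
  v8 WRITE e 25 -> skip
  v9 WRITE d 74 -> drop (> snap)
  v10 WRITE a 7 -> skip
  v11 WRITE d 47 -> drop (> snap)
  v12 WRITE e 48 -> skip
  v13 WRITE b 24 -> skip
  v14 WRITE a 81 -> skip
  v15 WRITE e 32 -> skip
  v16 WRITE a 25 -> skip
  v17 WRITE a 62 -> skip
  v18 WRITE b 30 -> skip
  v19 WRITE a 41 -> skip
  v20 WRITE a 48 -> skip
  v21 WRITE a 80 -> skip
  v22 WRITE b 82 -> skip
  v23 WRITE c 91 -> skip
  v24 WRITE d 62 -> drop (> snap)
Collected: [(4, 40), (6, 67)]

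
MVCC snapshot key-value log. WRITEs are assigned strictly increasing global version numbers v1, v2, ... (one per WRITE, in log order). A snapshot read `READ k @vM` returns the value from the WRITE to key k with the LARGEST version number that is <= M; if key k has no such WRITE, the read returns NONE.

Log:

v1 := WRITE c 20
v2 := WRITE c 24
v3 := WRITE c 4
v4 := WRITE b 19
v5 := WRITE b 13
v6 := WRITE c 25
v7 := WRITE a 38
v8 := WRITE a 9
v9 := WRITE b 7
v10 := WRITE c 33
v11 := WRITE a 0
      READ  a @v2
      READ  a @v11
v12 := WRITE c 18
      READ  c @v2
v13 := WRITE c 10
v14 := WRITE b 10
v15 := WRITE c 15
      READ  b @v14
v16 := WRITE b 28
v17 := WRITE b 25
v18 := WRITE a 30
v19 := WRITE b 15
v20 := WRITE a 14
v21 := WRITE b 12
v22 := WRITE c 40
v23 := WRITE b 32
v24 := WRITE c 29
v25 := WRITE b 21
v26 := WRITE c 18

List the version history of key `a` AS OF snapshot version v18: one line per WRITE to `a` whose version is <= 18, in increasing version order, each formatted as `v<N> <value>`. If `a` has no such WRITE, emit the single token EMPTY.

Answer: v7 38
v8 9
v11 0
v18 30

Derivation:
Scan writes for key=a with version <= 18:
  v1 WRITE c 20 -> skip
  v2 WRITE c 24 -> skip
  v3 WRITE c 4 -> skip
  v4 WRITE b 19 -> skip
  v5 WRITE b 13 -> skip
  v6 WRITE c 25 -> skip
  v7 WRITE a 38 -> keep
  v8 WRITE a 9 -> keep
  v9 WRITE b 7 -> skip
  v10 WRITE c 33 -> skip
  v11 WRITE a 0 -> keep
  v12 WRITE c 18 -> skip
  v13 WRITE c 10 -> skip
  v14 WRITE b 10 -> skip
  v15 WRITE c 15 -> skip
  v16 WRITE b 28 -> skip
  v17 WRITE b 25 -> skip
  v18 WRITE a 30 -> keep
  v19 WRITE b 15 -> skip
  v20 WRITE a 14 -> drop (> snap)
  v21 WRITE b 12 -> skip
  v22 WRITE c 40 -> skip
  v23 WRITE b 32 -> skip
  v24 WRITE c 29 -> skip
  v25 WRITE b 21 -> skip
  v26 WRITE c 18 -> skip
Collected: [(7, 38), (8, 9), (11, 0), (18, 30)]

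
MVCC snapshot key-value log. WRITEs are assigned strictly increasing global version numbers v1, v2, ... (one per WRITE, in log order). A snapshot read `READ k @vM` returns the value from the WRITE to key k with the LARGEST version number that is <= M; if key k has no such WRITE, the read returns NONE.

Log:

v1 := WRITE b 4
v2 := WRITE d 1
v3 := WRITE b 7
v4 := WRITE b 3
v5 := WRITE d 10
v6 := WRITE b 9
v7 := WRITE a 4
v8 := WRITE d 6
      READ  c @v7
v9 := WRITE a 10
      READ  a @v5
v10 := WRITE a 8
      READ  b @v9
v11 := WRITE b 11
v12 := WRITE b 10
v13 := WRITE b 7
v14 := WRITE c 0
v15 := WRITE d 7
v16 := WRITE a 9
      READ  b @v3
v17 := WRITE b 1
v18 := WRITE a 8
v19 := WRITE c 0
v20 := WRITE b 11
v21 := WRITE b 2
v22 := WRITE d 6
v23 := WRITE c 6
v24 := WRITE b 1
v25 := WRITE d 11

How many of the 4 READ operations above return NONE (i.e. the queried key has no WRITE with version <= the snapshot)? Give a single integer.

v1: WRITE b=4  (b history now [(1, 4)])
v2: WRITE d=1  (d history now [(2, 1)])
v3: WRITE b=7  (b history now [(1, 4), (3, 7)])
v4: WRITE b=3  (b history now [(1, 4), (3, 7), (4, 3)])
v5: WRITE d=10  (d history now [(2, 1), (5, 10)])
v6: WRITE b=9  (b history now [(1, 4), (3, 7), (4, 3), (6, 9)])
v7: WRITE a=4  (a history now [(7, 4)])
v8: WRITE d=6  (d history now [(2, 1), (5, 10), (8, 6)])
READ c @v7: history=[] -> no version <= 7 -> NONE
v9: WRITE a=10  (a history now [(7, 4), (9, 10)])
READ a @v5: history=[(7, 4), (9, 10)] -> no version <= 5 -> NONE
v10: WRITE a=8  (a history now [(7, 4), (9, 10), (10, 8)])
READ b @v9: history=[(1, 4), (3, 7), (4, 3), (6, 9)] -> pick v6 -> 9
v11: WRITE b=11  (b history now [(1, 4), (3, 7), (4, 3), (6, 9), (11, 11)])
v12: WRITE b=10  (b history now [(1, 4), (3, 7), (4, 3), (6, 9), (11, 11), (12, 10)])
v13: WRITE b=7  (b history now [(1, 4), (3, 7), (4, 3), (6, 9), (11, 11), (12, 10), (13, 7)])
v14: WRITE c=0  (c history now [(14, 0)])
v15: WRITE d=7  (d history now [(2, 1), (5, 10), (8, 6), (15, 7)])
v16: WRITE a=9  (a history now [(7, 4), (9, 10), (10, 8), (16, 9)])
READ b @v3: history=[(1, 4), (3, 7), (4, 3), (6, 9), (11, 11), (12, 10), (13, 7)] -> pick v3 -> 7
v17: WRITE b=1  (b history now [(1, 4), (3, 7), (4, 3), (6, 9), (11, 11), (12, 10), (13, 7), (17, 1)])
v18: WRITE a=8  (a history now [(7, 4), (9, 10), (10, 8), (16, 9), (18, 8)])
v19: WRITE c=0  (c history now [(14, 0), (19, 0)])
v20: WRITE b=11  (b history now [(1, 4), (3, 7), (4, 3), (6, 9), (11, 11), (12, 10), (13, 7), (17, 1), (20, 11)])
v21: WRITE b=2  (b history now [(1, 4), (3, 7), (4, 3), (6, 9), (11, 11), (12, 10), (13, 7), (17, 1), (20, 11), (21, 2)])
v22: WRITE d=6  (d history now [(2, 1), (5, 10), (8, 6), (15, 7), (22, 6)])
v23: WRITE c=6  (c history now [(14, 0), (19, 0), (23, 6)])
v24: WRITE b=1  (b history now [(1, 4), (3, 7), (4, 3), (6, 9), (11, 11), (12, 10), (13, 7), (17, 1), (20, 11), (21, 2), (24, 1)])
v25: WRITE d=11  (d history now [(2, 1), (5, 10), (8, 6), (15, 7), (22, 6), (25, 11)])
Read results in order: ['NONE', 'NONE', '9', '7']
NONE count = 2

Answer: 2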